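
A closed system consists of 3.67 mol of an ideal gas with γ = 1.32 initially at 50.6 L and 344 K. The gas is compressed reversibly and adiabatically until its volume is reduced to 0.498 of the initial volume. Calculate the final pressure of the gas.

P₁ = nRT₁/V₁ = 3.67×8.314×344/50.6 = 207 kPa.
Adiabatic: TV^(γ−1) = const ⇒ T₂ = 344×(2.01)^0.320 = 430 K; PV^γ = const ⇒ P₂ = 521 kPa.

521 kPa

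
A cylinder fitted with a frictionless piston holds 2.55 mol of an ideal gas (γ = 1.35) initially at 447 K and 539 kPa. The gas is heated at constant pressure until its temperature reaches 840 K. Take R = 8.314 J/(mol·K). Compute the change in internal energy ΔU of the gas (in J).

23800 J

V₁ = nRT₁/P₁ = 2.55×8.314×447/539 = 17.6 L.
Isobaric: P stays 539 kPa; V/T = const ⇒ T₂ = 840 K, V₂ = 33.0 L.
For an ideal gas ΔU = nCvΔT with Cv = R/(γ−1) = 23.8 J/(mol·K).
ΔU = 2.55×23.8×(840−447) = 23800 J.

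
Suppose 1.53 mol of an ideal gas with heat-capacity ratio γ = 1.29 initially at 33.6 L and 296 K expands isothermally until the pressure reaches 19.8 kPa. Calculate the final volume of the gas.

P₁ = nRT₁/V₁ = 1.53×8.314×296/33.6 = 112 kPa.
Isothermal: T stays 296 K; PV = const ⇒ V₂ = 190 L, P₂ = 19.8 kPa.

190 L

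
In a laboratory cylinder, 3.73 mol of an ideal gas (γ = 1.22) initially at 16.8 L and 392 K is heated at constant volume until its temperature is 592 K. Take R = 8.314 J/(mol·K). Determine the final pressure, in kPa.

1090 kPa

P₁ = nRT₁/V₁ = 3.73×8.314×392/16.8 = 724 kPa.
Isochoric: V stays 16.8 L; P/T = const ⇒ T₂ = 592 K, P₂ = 1090 kPa.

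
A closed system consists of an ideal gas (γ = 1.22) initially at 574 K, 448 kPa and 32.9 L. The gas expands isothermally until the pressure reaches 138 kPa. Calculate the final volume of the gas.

107 L

Isothermal: T stays 574 K; PV = const ⇒ V₂ = 107 L, P₂ = 138 kPa.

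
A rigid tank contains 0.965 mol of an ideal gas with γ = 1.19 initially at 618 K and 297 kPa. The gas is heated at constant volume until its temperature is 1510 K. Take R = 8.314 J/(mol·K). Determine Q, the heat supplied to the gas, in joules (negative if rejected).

V₁ = nRT₁/P₁ = 0.965×8.314×618/297 = 16.7 L.
Isochoric: V stays 16.7 L; P/T = const ⇒ T₂ = 1510 K, P₂ = 726 kPa.
W = 0 (no volume change).
ΔU = nCvΔT = 0.965×43.8×(1510−618) = 37700 J.
Q = ΔU = 37700 J.

37700 J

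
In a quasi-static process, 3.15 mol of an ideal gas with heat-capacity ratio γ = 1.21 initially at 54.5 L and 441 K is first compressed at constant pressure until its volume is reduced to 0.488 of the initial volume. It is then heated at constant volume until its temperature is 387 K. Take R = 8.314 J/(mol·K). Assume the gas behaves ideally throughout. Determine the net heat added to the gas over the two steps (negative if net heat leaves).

P₁ = nRT₁/V₁ = 3.15×8.314×441/54.5 = 212 kPa.
Step 1 — Isobaric: P stays 212 kPa; V/T = const ⇒ T₂ = 215 K, V₂ = 26.6 L.
W = PΔV = 212×(26.6−54.5) kPa·L = -5910 J.
ΔU = nCvΔT = 3.15×39.6×(215−441) = -28200 J.
Q = ΔU + W = nCpΔT = -34100 J.
State after step 1: P = 212 kPa, V = 26.6 L, T = 215 K.
Step 2 — Isochoric: V stays 26.6 L; P/T = const ⇒ T₂ = 387 K, P₂ = 381 kPa.
W = 0 (no volume change).
ΔU = nCvΔT = 3.15×39.6×(387−215) = 21400 J.
Q = ΔU = 21400 J.
Net over both steps: W = -5910 J, Q = -12600 J, ΔU = -6730 J.

-12600 J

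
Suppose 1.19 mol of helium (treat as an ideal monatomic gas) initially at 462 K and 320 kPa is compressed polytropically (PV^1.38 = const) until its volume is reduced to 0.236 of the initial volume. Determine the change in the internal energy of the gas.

5010 J

V₁ = nRT₁/P₁ = 1.19×8.314×462/320 = 14.3 L.
Polytropic n=1.38: T₂ = T₁(V₁/V₂)^(n−1) = 462×(4.24)^0.38 = 800 K; P₂ = P₁(V₁/V₂)^n = 2350 kPa.
For an ideal gas ΔU = nCvΔT with Cv = (3/2)R = 12.5 J/(mol·K).
ΔU = 1.19×12.5×(800−462) = 5010 J.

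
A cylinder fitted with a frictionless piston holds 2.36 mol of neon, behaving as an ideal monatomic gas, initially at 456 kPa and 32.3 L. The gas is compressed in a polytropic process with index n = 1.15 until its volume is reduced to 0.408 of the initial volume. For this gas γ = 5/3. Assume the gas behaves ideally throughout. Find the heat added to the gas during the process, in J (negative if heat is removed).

-11000 J

T₁ = P₁V₁/(nR) = 456×32.3/(2.36×8.314) = 751 K.
Polytropic n=1.15: T₂ = T₁(V₁/V₂)^(n−1) = 751×(2.45)^0.15 = 859 K; P₂ = P₁(V₁/V₂)^n = 1280 kPa.
W = (P₁V₁−P₂V₂)/(n−1) = (456×32.3−1280×13.2)/0.15 = -14100 J.
ΔU = nCvΔT = 2.36×12.5×(859−751) = 3180 J.
Q = ΔU + W = -11000 J.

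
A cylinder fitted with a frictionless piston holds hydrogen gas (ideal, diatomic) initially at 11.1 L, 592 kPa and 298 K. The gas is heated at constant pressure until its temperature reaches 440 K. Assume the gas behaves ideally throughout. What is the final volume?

16.4 L

Isobaric: P stays 592 kPa; V/T = const ⇒ T₂ = 440 K, V₂ = 16.4 L.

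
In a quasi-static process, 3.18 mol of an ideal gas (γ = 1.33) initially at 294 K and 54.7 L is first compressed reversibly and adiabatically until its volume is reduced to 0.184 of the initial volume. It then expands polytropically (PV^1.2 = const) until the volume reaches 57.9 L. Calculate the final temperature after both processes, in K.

362 K

P₁ = nRT₁/V₁ = 3.18×8.314×294/54.7 = 142 kPa.
Step 1 — Adiabatic: TV^(γ−1) = const ⇒ T₂ = 294×(5.43)^0.330 = 514 K; PV^γ = const ⇒ P₂ = 1350 kPa.
ΔU = nCvΔT = 3.18×25.2×(514−294) = 17600 J.
Q = 0 for an adiabatic process, so W = −ΔU = -17600 J.
State after step 1: P = 1350 kPa, V = 10.1 L, T = 514 K.
Step 2 — Polytropic n=1.2: T₂ = T₁(V₁/V₂)^(n−1) = 514×(0.174)^0.20 = 362 K; P₂ = P₁(V₁/V₂)^n = 165 kPa.
W = (P₁V₁−P₂V₂)/(n−1) = (1350×10.1−165×57.9)/0.20 = 20100 J.
ΔU = nCvΔT = 3.18×25.2×(362−514) = -12200 J.
Q = ΔU + W = 7900 J.
Net over both steps: W = 2440 J, Q = 7900 J, ΔU = 5470 J.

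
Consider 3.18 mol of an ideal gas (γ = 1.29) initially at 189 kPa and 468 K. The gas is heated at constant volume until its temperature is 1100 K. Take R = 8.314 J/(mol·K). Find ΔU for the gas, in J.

V₁ = nRT₁/P₁ = 3.18×8.314×468/189 = 65.5 L.
Isochoric: V stays 65.5 L; P/T = const ⇒ T₂ = 1100 K, P₂ = 444 kPa.
For an ideal gas ΔU = nCvΔT with Cv = R/(γ−1) = 28.7 J/(mol·K).
ΔU = 3.18×28.7×(1100−468) = 57600 J.

57600 J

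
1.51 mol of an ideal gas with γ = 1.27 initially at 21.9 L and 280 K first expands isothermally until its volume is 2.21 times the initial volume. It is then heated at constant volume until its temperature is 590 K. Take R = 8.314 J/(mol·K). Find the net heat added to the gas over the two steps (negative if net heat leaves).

P₁ = nRT₁/V₁ = 1.51×8.314×280/21.9 = 161 kPa.
Step 1 — Isothermal: T stays 280 K; PV = const ⇒ V₂ = 48.4 L, P₂ = 72.6 kPa.
ΔU = 0 (ideal gas, T constant).
W = nRT ln(V₂/V₁) = 1.51×8.314×280×ln(2.21) = 2790 J.
Q = ΔU + W = 2790 J.
State after step 1: P = 72.6 kPa, V = 48.4 L, T = 280 K.
Step 2 — Isochoric: V stays 48.4 L; P/T = const ⇒ T₂ = 590 K, P₂ = 153 kPa.
W = 0 (no volume change).
ΔU = nCvΔT = 1.51×30.8×(590−280) = 14400 J.
Q = ΔU = 14400 J.
Net over both steps: W = 2790 J, Q = 17200 J, ΔU = 14400 J.

17200 J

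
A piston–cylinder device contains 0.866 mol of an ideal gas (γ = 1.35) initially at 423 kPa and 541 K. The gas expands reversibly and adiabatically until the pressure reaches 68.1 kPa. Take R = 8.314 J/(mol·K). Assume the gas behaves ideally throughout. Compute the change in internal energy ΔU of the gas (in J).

-4200 J

V₁ = nRT₁/P₁ = 0.866×8.314×541/423 = 9.21 L.
Adiabatic: T₂/T₁ = (P₂/P₁)^((γ−1)/γ) ⇒ T₂ = 541×(0.161)^0.259 = 337 K; V₂ = 35.6 L.
For an ideal gas ΔU = nCvΔT with Cv = R/(γ−1) = 23.8 J/(mol·K).
ΔU = 0.866×23.8×(337−541) = -4200 J.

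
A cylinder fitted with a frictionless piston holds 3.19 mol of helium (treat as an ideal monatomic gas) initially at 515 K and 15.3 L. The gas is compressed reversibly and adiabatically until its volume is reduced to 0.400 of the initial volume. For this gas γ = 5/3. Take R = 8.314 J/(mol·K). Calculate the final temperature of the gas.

P₁ = nRT₁/V₁ = 3.19×8.314×515/15.3 = 893 kPa.
Adiabatic: TV^(γ−1) = const ⇒ T₂ = 515×(2.50)^0.667 = 949 K; PV^γ = const ⇒ P₂ = 4110 kPa.

949 K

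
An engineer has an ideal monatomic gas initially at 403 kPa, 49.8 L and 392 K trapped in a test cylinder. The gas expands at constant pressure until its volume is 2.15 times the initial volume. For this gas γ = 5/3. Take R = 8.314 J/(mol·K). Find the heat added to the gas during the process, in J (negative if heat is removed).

57700 J

n = P₁V₁/(RT₁) = 403×49.8/(8.314×392) = 6.16 mol.
Isobaric: P stays 403 kPa; V/T = const ⇒ T₂ = 843 K, V₂ = 107 L.
W = PΔV = 403×(107−49.8) kPa·L = 23100 J.
ΔU = nCvΔT = 6.16×12.5×(843−392) = 34600 J.
Q = ΔU + W = nCpΔT = 57700 J.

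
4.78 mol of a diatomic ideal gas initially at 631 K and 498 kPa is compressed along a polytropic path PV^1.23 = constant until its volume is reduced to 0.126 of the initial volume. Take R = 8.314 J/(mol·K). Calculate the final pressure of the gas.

V₁ = nRT₁/P₁ = 4.78×8.314×631/498 = 50.4 L.
Polytropic n=1.23: T₂ = T₁(V₁/V₂)^(n−1) = 631×(7.94)^0.23 = 1020 K; P₂ = P₁(V₁/V₂)^n = 6360 kPa.

6360 kPa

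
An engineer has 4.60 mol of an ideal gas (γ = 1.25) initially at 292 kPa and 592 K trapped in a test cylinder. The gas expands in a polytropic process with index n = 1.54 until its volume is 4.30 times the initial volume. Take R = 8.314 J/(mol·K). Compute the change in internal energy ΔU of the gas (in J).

-49400 J

V₁ = nRT₁/P₁ = 4.60×8.314×592/292 = 77.5 L.
Polytropic n=1.54: T₂ = T₁(V₁/V₂)^(n−1) = 592×(0.233)^0.54 = 269 K; P₂ = P₁(V₁/V₂)^n = 30.9 kPa.
For an ideal gas ΔU = nCvΔT with Cv = R/(γ−1) = 33.3 J/(mol·K).
ΔU = 4.60×33.3×(269−592) = -49400 J.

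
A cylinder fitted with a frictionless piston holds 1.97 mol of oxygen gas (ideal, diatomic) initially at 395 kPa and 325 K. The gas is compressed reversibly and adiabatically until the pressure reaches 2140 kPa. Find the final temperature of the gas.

V₁ = nRT₁/P₁ = 1.97×8.314×325/395 = 13.5 L.
Adiabatic: T₂/T₁ = (P₂/P₁)^((γ−1)/γ) ⇒ T₂ = 325×(5.42)^0.286 = 527 K; V₂ = 4.03 L.

527 K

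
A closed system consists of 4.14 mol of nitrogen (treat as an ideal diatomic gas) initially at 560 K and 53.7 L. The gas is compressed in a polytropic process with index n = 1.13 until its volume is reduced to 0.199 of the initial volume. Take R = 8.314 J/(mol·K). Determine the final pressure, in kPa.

P₁ = nRT₁/V₁ = 4.14×8.314×560/53.7 = 359 kPa.
Polytropic n=1.13: T₂ = T₁(V₁/V₂)^(n−1) = 560×(5.03)^0.13 = 691 K; P₂ = P₁(V₁/V₂)^n = 2220 kPa.

2220 kPa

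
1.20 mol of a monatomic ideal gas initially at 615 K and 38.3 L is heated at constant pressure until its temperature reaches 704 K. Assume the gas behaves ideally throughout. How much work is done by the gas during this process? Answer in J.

P₁ = nRT₁/V₁ = 1.20×8.314×615/38.3 = 160 kPa.
Isobaric: P stays 160 kPa; V/T = const ⇒ T₂ = 704 K, V₂ = 43.8 L.
W = PΔV = 160×(43.8−38.3) kPa·L = 888 J.

888 J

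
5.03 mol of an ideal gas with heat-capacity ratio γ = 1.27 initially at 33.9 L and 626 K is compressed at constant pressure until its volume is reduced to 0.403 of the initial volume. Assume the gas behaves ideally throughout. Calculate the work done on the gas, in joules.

15600 J

P₁ = nRT₁/V₁ = 5.03×8.314×626/33.9 = 772 kPa.
Isobaric: P stays 772 kPa; V/T = const ⇒ T₂ = 252 K, V₂ = 13.7 L.
W = PΔV = 772×(13.7−33.9) kPa·L = -15600 J.
Work done on the gas = −W_by = 15600 J.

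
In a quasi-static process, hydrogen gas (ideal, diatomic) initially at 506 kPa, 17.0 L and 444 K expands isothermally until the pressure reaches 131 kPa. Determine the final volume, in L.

65.7 L

Isothermal: T stays 444 K; PV = const ⇒ V₂ = 65.7 L, P₂ = 131 kPa.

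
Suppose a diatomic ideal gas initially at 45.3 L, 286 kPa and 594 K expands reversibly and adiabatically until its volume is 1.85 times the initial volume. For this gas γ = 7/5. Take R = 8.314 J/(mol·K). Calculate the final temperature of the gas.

Adiabatic: TV^(γ−1) = const ⇒ T₂ = 594×(0.541)^0.400 = 464 K; PV^γ = const ⇒ P₂ = 121 kPa.

464 K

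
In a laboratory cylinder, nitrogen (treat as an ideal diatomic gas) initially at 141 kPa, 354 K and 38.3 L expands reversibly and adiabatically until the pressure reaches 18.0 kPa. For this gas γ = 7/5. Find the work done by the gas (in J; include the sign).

n = P₁V₁/(RT₁) = 141×38.3/(8.314×354) = 1.83 mol.
Adiabatic: T₂/T₁ = (P₂/P₁)^((γ−1)/γ) ⇒ T₂ = 354×(0.128)^0.286 = 197 K; V₂ = 167 L.
ΔU = nCvΔT = 1.83×20.8×(197−354) = -6000 J.
Q = 0 for an adiabatic process, so W = −ΔU = 6000 J.

6000 J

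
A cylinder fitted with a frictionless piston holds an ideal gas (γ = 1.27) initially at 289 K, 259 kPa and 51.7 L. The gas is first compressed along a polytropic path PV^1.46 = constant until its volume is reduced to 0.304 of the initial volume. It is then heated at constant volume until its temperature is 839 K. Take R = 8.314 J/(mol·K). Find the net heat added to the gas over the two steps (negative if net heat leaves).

73200 J

n = P₁V₁/(RT₁) = 259×51.7/(8.314×289) = 5.57 mol.
Step 1 — Polytropic n=1.46: T₂ = T₁(V₁/V₂)^(n−1) = 289×(3.29)^0.46 = 500 K; P₂ = P₁(V₁/V₂)^n = 1470 kPa.
W = (P₁V₁−P₂V₂)/(n−1) = (259×51.7−1470×15.7)/0.46 = -21200 J.
ΔU = nCvΔT = 5.57×30.8×(500−289) = 36200 J.
Q = ΔU + W = 14900 J.
State after step 1: P = 1470 kPa, V = 15.7 L, T = 500 K.
Step 2 — Isochoric: V stays 15.7 L; P/T = const ⇒ T₂ = 839 K, P₂ = 2470 kPa.
W = 0 (no volume change).
ΔU = nCvΔT = 5.57×30.8×(839−500) = 58200 J.
Q = ΔU = 58200 J.
Net over both steps: W = -21200 J, Q = 73200 J, ΔU = 94400 J.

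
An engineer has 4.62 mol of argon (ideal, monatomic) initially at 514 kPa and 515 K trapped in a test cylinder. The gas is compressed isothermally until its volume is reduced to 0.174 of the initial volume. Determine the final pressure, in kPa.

V₁ = nRT₁/P₁ = 4.62×8.314×515/514 = 38.5 L.
Isothermal: T stays 515 K; PV = const ⇒ V₂ = 6.70 L, P₂ = 2950 kPa.

2950 kPa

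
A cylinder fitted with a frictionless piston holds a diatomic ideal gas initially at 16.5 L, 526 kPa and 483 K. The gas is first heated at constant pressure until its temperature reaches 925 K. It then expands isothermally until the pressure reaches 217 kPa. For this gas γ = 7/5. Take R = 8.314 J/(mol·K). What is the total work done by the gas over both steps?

22700 J

n = P₁V₁/(RT₁) = 526×16.5/(8.314×483) = 2.16 mol.
Step 1 — Isobaric: P stays 526 kPa; V/T = const ⇒ T₂ = 925 K, V₂ = 31.6 L.
W = PΔV = 526×(31.6−16.5) kPa·L = 7940 J.
ΔU = nCvΔT = 2.16×20.8×(925−483) = 19900 J.
Q = ΔU + W = nCpΔT = 27800 J.
State after step 1: P = 526 kPa, V = 31.6 L, T = 925 K.
Step 2 — Isothermal: T stays 925 K; PV = const ⇒ V₂ = 76.6 L, P₂ = 217 kPa.
ΔU = 0 (ideal gas, T constant).
W = nRT ln(V₂/V₁) = 2.16×8.314×925×ln(2.42) = 14700 J.
Q = ΔU + W = 14700 J.
Net over both steps: W = 22700 J, Q = 42500 J, ΔU = 19900 J.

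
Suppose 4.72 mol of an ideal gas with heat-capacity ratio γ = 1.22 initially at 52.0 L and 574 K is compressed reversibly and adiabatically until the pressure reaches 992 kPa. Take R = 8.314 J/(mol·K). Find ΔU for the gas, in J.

16500 J

P₁ = nRT₁/V₁ = 4.72×8.314×574/52.0 = 433 kPa.
Adiabatic: T₂/T₁ = (P₂/P₁)^((γ−1)/γ) ⇒ T₂ = 574×(2.29)^0.180 = 667 K; V₂ = 26.4 L.
For an ideal gas ΔU = nCvΔT with Cv = R/(γ−1) = 37.8 J/(mol·K).
ΔU = 4.72×37.8×(667−574) = 16500 J.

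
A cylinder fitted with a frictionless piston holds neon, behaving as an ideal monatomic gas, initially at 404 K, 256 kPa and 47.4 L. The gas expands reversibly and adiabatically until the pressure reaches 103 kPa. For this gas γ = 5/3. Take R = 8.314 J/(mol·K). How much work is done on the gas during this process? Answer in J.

-5560 J

n = P₁V₁/(RT₁) = 256×47.4/(8.314×404) = 3.61 mol.
Adiabatic: T₂/T₁ = (P₂/P₁)^((γ−1)/γ) ⇒ T₂ = 404×(0.402)^0.400 = 281 K; V₂ = 81.9 L.
ΔU = nCvΔT = 3.61×12.5×(281−404) = -5560 J.
Q = 0 for an adiabatic process, so W = −ΔU = 5560 J.
Work done on the gas = −W_by = -5560 J.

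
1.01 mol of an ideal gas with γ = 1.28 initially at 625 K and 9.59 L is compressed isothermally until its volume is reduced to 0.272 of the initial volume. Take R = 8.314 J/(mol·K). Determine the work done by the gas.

-6830 J

P₁ = nRT₁/V₁ = 1.01×8.314×625/9.59 = 547 kPa.
Isothermal: T stays 625 K; PV = const ⇒ V₂ = 2.61 L, P₂ = 2010 kPa.
W = nRT ln(V₂/V₁) = 1.01×8.314×625×ln(0.272) = -6830 J.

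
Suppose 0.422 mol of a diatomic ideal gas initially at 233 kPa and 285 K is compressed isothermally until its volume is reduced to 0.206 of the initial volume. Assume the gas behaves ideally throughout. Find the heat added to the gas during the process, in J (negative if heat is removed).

-1580 J

V₁ = nRT₁/P₁ = 0.422×8.314×285/233 = 4.29 L.
Isothermal: T stays 285 K; PV = const ⇒ V₂ = 0.884 L, P₂ = 1130 kPa.
ΔU = 0 (ideal gas, T constant).
W = nRT ln(V₂/V₁) = 0.422×8.314×285×ln(0.206) = -1580 J.
Q = ΔU + W = -1580 J.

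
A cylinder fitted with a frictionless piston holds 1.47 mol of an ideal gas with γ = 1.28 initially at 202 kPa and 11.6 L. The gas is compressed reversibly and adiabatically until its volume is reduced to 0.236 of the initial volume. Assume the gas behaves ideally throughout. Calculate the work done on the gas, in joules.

4170 J

T₁ = P₁V₁/(nR) = 202×11.6/(1.47×8.314) = 192 K.
Adiabatic: TV^(γ−1) = const ⇒ T₂ = 192×(4.24)^0.280 = 287 K; PV^γ = const ⇒ P₂ = 1280 kPa.
ΔU = nCvΔT = 1.47×29.7×(287−192) = 4170 J.
Q = 0 for an adiabatic process, so W = −ΔU = -4170 J.
Work done on the gas = −W_by = 4170 J.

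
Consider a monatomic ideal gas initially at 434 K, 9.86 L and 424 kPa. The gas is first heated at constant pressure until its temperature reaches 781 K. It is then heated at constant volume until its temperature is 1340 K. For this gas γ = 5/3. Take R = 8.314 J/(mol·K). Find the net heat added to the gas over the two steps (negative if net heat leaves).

n = P₁V₁/(RT₁) = 424×9.86/(8.314×434) = 1.16 mol.
Step 1 — Isobaric: P stays 424 kPa; V/T = const ⇒ T₂ = 781 K, V₂ = 17.7 L.
W = PΔV = 424×(17.7−9.86) kPa·L = 3340 J.
ΔU = nCvΔT = 1.16×12.5×(781−434) = 5010 J.
Q = ΔU + W = nCpΔT = 8360 J.
State after step 1: P = 424 kPa, V = 17.7 L, T = 781 K.
Step 2 — Isochoric: V stays 17.7 L; P/T = const ⇒ T₂ = 1340 K, P₂ = 727 kPa.
W = 0 (no volume change).
ΔU = nCvΔT = 1.16×12.5×(1340−781) = 8080 J.
Q = ΔU = 8080 J.
Net over both steps: W = 3340 J, Q = 16400 J, ΔU = 13100 J.

16400 J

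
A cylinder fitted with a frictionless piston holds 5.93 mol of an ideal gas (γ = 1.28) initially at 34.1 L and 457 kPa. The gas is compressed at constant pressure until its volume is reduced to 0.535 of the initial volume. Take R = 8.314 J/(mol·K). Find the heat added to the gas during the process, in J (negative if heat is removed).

T₁ = P₁V₁/(nR) = 457×34.1/(5.93×8.314) = 316 K.
Isobaric: P stays 457 kPa; V/T = const ⇒ T₂ = 169 K, V₂ = 18.2 L.
W = PΔV = 457×(18.2−34.1) kPa·L = -7250 J.
ΔU = nCvΔT = 5.93×29.7×(169−316) = -25900 J.
Q = ΔU + W = nCpΔT = -33100 J.

-33100 J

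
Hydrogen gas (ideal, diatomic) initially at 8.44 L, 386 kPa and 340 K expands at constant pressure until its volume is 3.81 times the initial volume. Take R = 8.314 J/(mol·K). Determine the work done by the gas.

9150 J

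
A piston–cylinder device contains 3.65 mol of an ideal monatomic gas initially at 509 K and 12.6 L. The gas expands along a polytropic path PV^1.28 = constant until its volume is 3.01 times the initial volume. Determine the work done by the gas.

P₁ = nRT₁/V₁ = 3.65×8.314×509/12.6 = 1230 kPa.
Polytropic n=1.28: T₂ = T₁(V₁/V₂)^(n−1) = 509×(0.332)^0.28 = 374 K; P₂ = P₁(V₁/V₂)^n = 299 kPa.
W = (P₁V₁−P₂V₂)/(n−1) = (1230×12.6−299×37.9)/0.28 = 14600 J.

14600 J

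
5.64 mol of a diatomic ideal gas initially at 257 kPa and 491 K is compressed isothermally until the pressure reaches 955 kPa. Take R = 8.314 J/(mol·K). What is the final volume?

V₁ = nRT₁/P₁ = 5.64×8.314×491/257 = 89.6 L.
Isothermal: T stays 491 K; PV = const ⇒ V₂ = 24.1 L, P₂ = 955 kPa.

24.1 L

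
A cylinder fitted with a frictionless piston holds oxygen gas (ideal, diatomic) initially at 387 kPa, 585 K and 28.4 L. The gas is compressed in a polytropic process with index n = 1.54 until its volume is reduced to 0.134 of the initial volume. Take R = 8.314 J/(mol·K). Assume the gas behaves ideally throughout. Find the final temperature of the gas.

1730 K

Polytropic n=1.54: T₂ = T₁(V₁/V₂)^(n−1) = 585×(7.46)^0.54 = 1730 K; P₂ = P₁(V₁/V₂)^n = 8550 kPa.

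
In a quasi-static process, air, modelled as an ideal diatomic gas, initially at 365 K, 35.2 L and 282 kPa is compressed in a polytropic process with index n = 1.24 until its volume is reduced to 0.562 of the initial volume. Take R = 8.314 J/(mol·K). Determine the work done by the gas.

-6130 J

n = P₁V₁/(RT₁) = 282×35.2/(8.314×365) = 3.27 mol.
Polytropic n=1.24: T₂ = T₁(V₁/V₂)^(n−1) = 365×(1.78)^0.24 = 419 K; P₂ = P₁(V₁/V₂)^n = 576 kPa.
W = (P₁V₁−P₂V₂)/(n−1) = (282×35.2−576×19.8)/0.24 = -6130 J.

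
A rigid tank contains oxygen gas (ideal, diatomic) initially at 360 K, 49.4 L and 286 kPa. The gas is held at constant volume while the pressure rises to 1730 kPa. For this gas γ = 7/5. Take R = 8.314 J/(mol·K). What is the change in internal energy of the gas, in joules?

178000 J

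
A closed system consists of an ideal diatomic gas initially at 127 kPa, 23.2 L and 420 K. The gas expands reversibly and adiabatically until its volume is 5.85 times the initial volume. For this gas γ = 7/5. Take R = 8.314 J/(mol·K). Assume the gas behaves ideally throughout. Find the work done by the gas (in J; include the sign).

n = P₁V₁/(RT₁) = 127×23.2/(8.314×420) = 0.844 mol.
Adiabatic: TV^(γ−1) = const ⇒ T₂ = 420×(0.171)^0.400 = 207 K; PV^γ = const ⇒ P₂ = 10.7 kPa.
ΔU = nCvΔT = 0.844×20.8×(207−420) = -3730 J.
Q = 0 for an adiabatic process, so W = −ΔU = 3730 J.

3730 J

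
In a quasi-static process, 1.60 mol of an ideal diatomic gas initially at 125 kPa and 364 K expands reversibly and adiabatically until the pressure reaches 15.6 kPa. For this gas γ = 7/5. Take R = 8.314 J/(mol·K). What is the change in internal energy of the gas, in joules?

-5430 J

V₁ = nRT₁/P₁ = 1.60×8.314×364/125 = 38.7 L.
Adiabatic: T₂/T₁ = (P₂/P₁)^((γ−1)/γ) ⇒ T₂ = 364×(0.125)^0.286 = 201 K; V₂ = 171 L.
For an ideal gas ΔU = nCvΔT with Cv = (5/2)R = 20.8 J/(mol·K).
ΔU = 1.60×20.8×(201−364) = -5430 J.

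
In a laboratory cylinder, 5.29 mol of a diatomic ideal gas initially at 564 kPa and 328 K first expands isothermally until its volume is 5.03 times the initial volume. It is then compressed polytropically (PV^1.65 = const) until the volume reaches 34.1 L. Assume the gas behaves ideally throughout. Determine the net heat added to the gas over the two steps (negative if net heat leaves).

42300 J

V₁ = nRT₁/P₁ = 5.29×8.314×328/564 = 25.6 L.
Step 1 — Isothermal: T stays 328 K; PV = const ⇒ V₂ = 129 L, P₂ = 112 kPa.
ΔU = 0 (ideal gas, T constant).
W = nRT ln(V₂/V₁) = 5.29×8.314×328×ln(5.03) = 23300 J.
Q = ΔU + W = 23300 J.
State after step 1: P = 112 kPa, V = 129 L, T = 328 K.
Step 2 — Polytropic n=1.65: T₂ = T₁(V₁/V₂)^(n−1) = 328×(3.77)^0.65 = 778 K; P₂ = P₁(V₁/V₂)^n = 1000 kPa.
W = (P₁V₁−P₂V₂)/(n−1) = (112×129−1000×34.1)/0.65 = -30400 J.
ΔU = nCvΔT = 5.29×20.8×(778−328) = 49400 J.
Q = ΔU + W = 19000 J.
Net over both steps: W = -7110 J, Q = 42300 J, ΔU = 49400 J.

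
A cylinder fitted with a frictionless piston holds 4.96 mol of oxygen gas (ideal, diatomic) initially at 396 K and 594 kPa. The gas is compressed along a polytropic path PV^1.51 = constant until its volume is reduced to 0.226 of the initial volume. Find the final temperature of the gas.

845 K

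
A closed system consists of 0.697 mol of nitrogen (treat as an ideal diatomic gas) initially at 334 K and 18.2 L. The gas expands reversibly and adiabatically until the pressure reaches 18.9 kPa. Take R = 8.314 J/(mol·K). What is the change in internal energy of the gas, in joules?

-1880 J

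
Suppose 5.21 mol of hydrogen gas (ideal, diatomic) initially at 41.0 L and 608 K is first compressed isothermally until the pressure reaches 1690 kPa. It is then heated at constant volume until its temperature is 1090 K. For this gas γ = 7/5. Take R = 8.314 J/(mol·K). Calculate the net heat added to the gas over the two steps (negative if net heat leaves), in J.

26700 J

P₁ = nRT₁/V₁ = 5.21×8.314×608/41.0 = 642 kPa.
Step 1 — Isothermal: T stays 608 K; PV = const ⇒ V₂ = 15.6 L, P₂ = 1690 kPa.
ΔU = 0 (ideal gas, T constant).
W = nRT ln(V₂/V₁) = 5.21×8.314×608×ln(0.380) = -25500 J.
Q = ΔU + W = -25500 J.
State after step 1: P = 1690 kPa, V = 15.6 L, T = 608 K.
Step 2 — Isochoric: V stays 15.6 L; P/T = const ⇒ T₂ = 1090 K, P₂ = 3030 kPa.
W = 0 (no volume change).
ΔU = nCvΔT = 5.21×20.8×(1090−608) = 52200 J.
Q = ΔU = 52200 J.
Net over both steps: W = -25500 J, Q = 26700 J, ΔU = 52200 J.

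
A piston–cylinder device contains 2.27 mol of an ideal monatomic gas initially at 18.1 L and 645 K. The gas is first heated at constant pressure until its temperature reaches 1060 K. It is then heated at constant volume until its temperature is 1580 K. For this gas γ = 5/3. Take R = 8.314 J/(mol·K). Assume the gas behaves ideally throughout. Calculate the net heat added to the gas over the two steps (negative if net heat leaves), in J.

P₁ = nRT₁/V₁ = 2.27×8.314×645/18.1 = 673 kPa.
Step 1 — Isobaric: P stays 673 kPa; V/T = const ⇒ T₂ = 1060 K, V₂ = 29.7 L.
W = PΔV = 673×(29.7−18.1) kPa·L = 7830 J.
ΔU = nCvΔT = 2.27×12.5×(1060−645) = 11700 J.
Q = ΔU + W = nCpΔT = 19600 J.
State after step 1: P = 673 kPa, V = 29.7 L, T = 1060 K.
Step 2 — Isochoric: V stays 29.7 L; P/T = const ⇒ T₂ = 1580 K, P₂ = 1000 kPa.
W = 0 (no volume change).
ΔU = nCvΔT = 2.27×12.5×(1580−1060) = 14700 J.
Q = ΔU = 14700 J.
Net over both steps: W = 7830 J, Q = 34300 J, ΔU = 26500 J.

34300 J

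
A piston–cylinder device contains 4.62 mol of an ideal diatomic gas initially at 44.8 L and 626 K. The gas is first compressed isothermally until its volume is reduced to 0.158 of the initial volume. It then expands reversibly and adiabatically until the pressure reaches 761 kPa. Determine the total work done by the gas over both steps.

-23500 J

P₁ = nRT₁/V₁ = 4.62×8.314×626/44.8 = 537 kPa.
Step 1 — Isothermal: T stays 626 K; PV = const ⇒ V₂ = 7.08 L, P₂ = 3400 kPa.
ΔU = 0 (ideal gas, T constant).
W = nRT ln(V₂/V₁) = 4.62×8.314×626×ln(0.158) = -44400 J.
Q = ΔU + W = -44400 J.
State after step 1: P = 3400 kPa, V = 7.08 L, T = 626 K.
Step 2 — Adiabatic: T₂/T₁ = (P₂/P₁)^((γ−1)/γ) ⇒ T₂ = 626×(0.224)^0.286 = 408 K; V₂ = 20.6 L.
ΔU = nCvΔT = 4.62×20.8×(408−626) = -20900 J.
Q = 0 for an adiabatic process, so W = −ΔU = 20900 J.
Net over both steps: W = -23500 J, Q = -44400 J, ΔU = -20900 J.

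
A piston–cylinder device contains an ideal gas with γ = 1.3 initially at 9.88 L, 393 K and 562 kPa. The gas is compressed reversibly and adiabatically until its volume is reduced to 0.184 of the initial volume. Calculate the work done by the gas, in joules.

n = P₁V₁/(RT₁) = 562×9.88/(8.314×393) = 1.70 mol.
Adiabatic: TV^(γ−1) = const ⇒ T₂ = 393×(5.43)^0.300 = 653 K; PV^γ = const ⇒ P₂ = 5080 kPa.
ΔU = nCvΔT = 1.70×27.7×(653−393) = 12200 J.
Q = 0 for an adiabatic process, so W = −ΔU = -12200 J.

-12200 J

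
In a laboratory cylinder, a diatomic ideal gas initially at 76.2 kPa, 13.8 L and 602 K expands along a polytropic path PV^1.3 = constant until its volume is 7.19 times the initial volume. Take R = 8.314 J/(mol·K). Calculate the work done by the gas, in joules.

1570 J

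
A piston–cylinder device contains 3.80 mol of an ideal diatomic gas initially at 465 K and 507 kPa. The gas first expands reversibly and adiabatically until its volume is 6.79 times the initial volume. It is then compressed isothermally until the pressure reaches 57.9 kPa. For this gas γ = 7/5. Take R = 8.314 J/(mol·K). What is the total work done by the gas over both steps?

V₁ = nRT₁/P₁ = 3.80×8.314×465/507 = 29.0 L.
Step 1 — Adiabatic: TV^(γ−1) = const ⇒ T₂ = 465×(0.147)^0.400 = 216 K; PV^γ = const ⇒ P₂ = 34.7 kPa.
ΔU = nCvΔT = 3.80×20.8×(216−465) = -19700 J.
Q = 0 for an adiabatic process, so W = −ΔU = 19700 J.
State after step 1: P = 34.7 kPa, V = 197 L, T = 216 K.
Step 2 — Isothermal: T stays 216 K; PV = const ⇒ V₂ = 118 L, P₂ = 57.9 kPa.
ΔU = 0 (ideal gas, T constant).
W = nRT ln(V₂/V₁) = 3.80×8.314×216×ln(0.599) = -3490 J.
Q = ΔU + W = -3490 J.
Net over both steps: W = 16200 J, Q = -3490 J, ΔU = -19700 J.

16200 J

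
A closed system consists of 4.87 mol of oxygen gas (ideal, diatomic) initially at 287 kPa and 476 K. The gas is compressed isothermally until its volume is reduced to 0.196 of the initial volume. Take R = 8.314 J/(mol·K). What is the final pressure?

1460 kPa

V₁ = nRT₁/P₁ = 4.87×8.314×476/287 = 67.2 L.
Isothermal: T stays 476 K; PV = const ⇒ V₂ = 13.2 L, P₂ = 1460 kPa.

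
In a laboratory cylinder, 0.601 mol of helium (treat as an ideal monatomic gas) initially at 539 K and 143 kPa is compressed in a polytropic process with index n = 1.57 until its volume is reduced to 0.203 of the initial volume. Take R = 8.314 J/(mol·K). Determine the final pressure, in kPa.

1750 kPa

V₁ = nRT₁/P₁ = 0.601×8.314×539/143 = 18.8 L.
Polytropic n=1.57: T₂ = T₁(V₁/V₂)^(n−1) = 539×(4.93)^0.57 = 1340 K; P₂ = P₁(V₁/V₂)^n = 1750 kPa.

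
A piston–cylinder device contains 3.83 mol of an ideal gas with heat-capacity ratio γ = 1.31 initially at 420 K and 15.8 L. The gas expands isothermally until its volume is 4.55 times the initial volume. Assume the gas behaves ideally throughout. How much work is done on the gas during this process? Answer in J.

P₁ = nRT₁/V₁ = 3.83×8.314×420/15.8 = 846 kPa.
Isothermal: T stays 420 K; PV = const ⇒ V₂ = 71.9 L, P₂ = 186 kPa.
W = nRT ln(V₂/V₁) = 3.83×8.314×420×ln(4.55) = 20300 J.
Work done on the gas = −W_by = -20300 J.

-20300 J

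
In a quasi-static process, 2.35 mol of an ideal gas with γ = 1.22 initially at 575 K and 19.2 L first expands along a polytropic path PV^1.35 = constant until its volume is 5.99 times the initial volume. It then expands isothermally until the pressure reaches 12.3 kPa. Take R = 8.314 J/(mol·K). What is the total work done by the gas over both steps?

23600 J

P₁ = nRT₁/V₁ = 2.35×8.314×575/19.2 = 585 kPa.
Step 1 — Polytropic n=1.35: T₂ = T₁(V₁/V₂)^(n−1) = 575×(0.167)^0.35 = 307 K; P₂ = P₁(V₁/V₂)^n = 52.2 kPa.
W = (P₁V₁−P₂V₂)/(n−1) = (585×19.2−52.2×115)/0.35 = 14900 J.
ΔU = nCvΔT = 2.35×37.8×(307−575) = -23800 J.
Q = ΔU + W = -8830 J.
State after step 1: P = 52.2 kPa, V = 115 L, T = 307 K.
Step 2 — Isothermal: T stays 307 K; PV = const ⇒ V₂ = 488 L, P₂ = 12.3 kPa.
ΔU = 0 (ideal gas, T constant).
W = nRT ln(V₂/V₁) = 2.35×8.314×307×ln(4.24) = 8680 J.
Q = ΔU + W = 8680 J.
Net over both steps: W = 23600 J, Q = -151 J, ΔU = -23800 J.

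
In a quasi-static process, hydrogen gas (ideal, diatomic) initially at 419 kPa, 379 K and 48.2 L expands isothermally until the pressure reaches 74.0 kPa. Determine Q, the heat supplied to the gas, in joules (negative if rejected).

35000 J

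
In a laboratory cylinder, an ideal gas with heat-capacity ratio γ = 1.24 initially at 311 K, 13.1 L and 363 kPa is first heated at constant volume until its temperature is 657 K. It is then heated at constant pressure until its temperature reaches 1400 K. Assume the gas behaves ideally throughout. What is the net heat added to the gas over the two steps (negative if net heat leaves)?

n = P₁V₁/(RT₁) = 363×13.1/(8.314×311) = 1.84 mol.
Step 1 — Isochoric: V stays 13.1 L; P/T = const ⇒ T₂ = 657 K, P₂ = 767 kPa.
W = 0 (no volume change).
ΔU = nCvΔT = 1.84×34.6×(657−311) = 22000 J.
Q = ΔU = 22000 J.
State after step 1: P = 767 kPa, V = 13.1 L, T = 657 K.
Step 2 — Isobaric: P stays 767 kPa; V/T = const ⇒ T₂ = 1400 K, V₂ = 27.9 L.
W = PΔV = 767×(27.9−13.1) kPa·L = 11400 J.
ΔU = nCvΔT = 1.84×34.6×(1400−657) = 47300 J.
Q = ΔU + W = nCpΔT = 58700 J.
Net over both steps: W = 11400 J, Q = 80700 J, ΔU = 69400 J.

80700 J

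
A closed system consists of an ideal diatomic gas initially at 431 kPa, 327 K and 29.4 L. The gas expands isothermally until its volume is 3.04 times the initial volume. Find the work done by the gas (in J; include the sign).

14100 J

n = P₁V₁/(RT₁) = 431×29.4/(8.314×327) = 4.66 mol.
Isothermal: T stays 327 K; PV = const ⇒ V₂ = 89.4 L, P₂ = 142 kPa.
W = nRT ln(V₂/V₁) = 4.66×8.314×327×ln(3.04) = 14100 J.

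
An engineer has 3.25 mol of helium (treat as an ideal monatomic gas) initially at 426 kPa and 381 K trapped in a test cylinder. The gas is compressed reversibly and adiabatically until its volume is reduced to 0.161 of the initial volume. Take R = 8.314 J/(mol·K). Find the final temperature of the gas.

1290 K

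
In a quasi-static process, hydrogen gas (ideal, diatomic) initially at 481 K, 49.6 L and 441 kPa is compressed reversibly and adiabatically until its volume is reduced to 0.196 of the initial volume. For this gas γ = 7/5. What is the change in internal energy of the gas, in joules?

50300 J

n = P₁V₁/(RT₁) = 441×49.6/(8.314×481) = 5.47 mol.
Adiabatic: TV^(γ−1) = const ⇒ T₂ = 481×(5.10)^0.400 = 923 K; PV^γ = const ⇒ P₂ = 4320 kPa.
For an ideal gas ΔU = nCvΔT with Cv = (5/2)R = 20.8 J/(mol·K).
ΔU = 5.47×20.8×(923−481) = 50300 J.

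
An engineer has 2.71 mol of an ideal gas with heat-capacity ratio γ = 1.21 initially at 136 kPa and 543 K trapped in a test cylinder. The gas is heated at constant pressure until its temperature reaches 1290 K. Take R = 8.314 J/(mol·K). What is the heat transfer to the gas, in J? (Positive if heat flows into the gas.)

V₁ = nRT₁/P₁ = 2.71×8.314×543/136 = 90.0 L.
Isobaric: P stays 136 kPa; V/T = const ⇒ T₂ = 1290 K, V₂ = 214 L.
W = PΔV = 136×(214−90.0) kPa·L = 16800 J.
ΔU = nCvΔT = 2.71×39.6×(1290−543) = 80100 J.
Q = ΔU + W = nCpΔT = 97000 J.

97000 J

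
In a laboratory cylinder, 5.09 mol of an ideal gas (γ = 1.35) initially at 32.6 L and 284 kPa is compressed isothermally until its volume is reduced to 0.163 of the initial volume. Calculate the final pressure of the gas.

T₁ = P₁V₁/(nR) = 284×32.6/(5.09×8.314) = 219 K.
Isothermal: T stays 219 K; PV = const ⇒ V₂ = 5.31 L, P₂ = 1740 kPa.

1740 kPa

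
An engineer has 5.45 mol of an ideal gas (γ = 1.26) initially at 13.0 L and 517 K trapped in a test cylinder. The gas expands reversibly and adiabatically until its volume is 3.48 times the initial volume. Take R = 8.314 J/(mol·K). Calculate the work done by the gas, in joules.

P₁ = nRT₁/V₁ = 5.45×8.314×517/13.0 = 1800 kPa.
Adiabatic: TV^(γ−1) = const ⇒ T₂ = 517×(0.287)^0.260 = 374 K; PV^γ = const ⇒ P₂ = 374 kPa.
ΔU = nCvΔT = 5.45×32.0×(374−517) = -24900 J.
Q = 0 for an adiabatic process, so W = −ΔU = 24900 J.

24900 J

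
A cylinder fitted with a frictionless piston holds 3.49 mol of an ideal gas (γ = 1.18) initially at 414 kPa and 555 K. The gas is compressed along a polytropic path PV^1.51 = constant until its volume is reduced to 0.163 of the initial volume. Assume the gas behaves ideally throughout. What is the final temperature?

1400 K

V₁ = nRT₁/P₁ = 3.49×8.314×555/414 = 38.9 L.
Polytropic n=1.51: T₂ = T₁(V₁/V₂)^(n−1) = 555×(6.13)^0.51 = 1400 K; P₂ = P₁(V₁/V₂)^n = 6410 kPa.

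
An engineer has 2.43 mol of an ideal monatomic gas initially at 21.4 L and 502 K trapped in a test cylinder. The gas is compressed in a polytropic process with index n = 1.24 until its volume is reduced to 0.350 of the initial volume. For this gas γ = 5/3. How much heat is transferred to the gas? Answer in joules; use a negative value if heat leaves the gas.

P₁ = nRT₁/V₁ = 2.43×8.314×502/21.4 = 474 kPa.
Polytropic n=1.24: T₂ = T₁(V₁/V₂)^(n−1) = 502×(2.86)^0.24 = 646 K; P₂ = P₁(V₁/V₂)^n = 1740 kPa.
W = (P₁V₁−P₂V₂)/(n−1) = (474×21.4−1740×7.49)/0.24 = -12100 J.
ΔU = nCvΔT = 2.43×12.5×(646−502) = 4360 J.
Q = ΔU + W = -7750 J.

-7750 J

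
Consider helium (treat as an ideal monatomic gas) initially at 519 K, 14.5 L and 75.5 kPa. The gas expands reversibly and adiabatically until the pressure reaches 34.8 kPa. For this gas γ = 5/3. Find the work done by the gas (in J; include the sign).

n = P₁V₁/(RT₁) = 75.5×14.5/(8.314×519) = 0.254 mol.
Adiabatic: T₂/T₁ = (P₂/P₁)^((γ−1)/γ) ⇒ T₂ = 519×(0.461)^0.400 = 381 K; V₂ = 23.1 L.
ΔU = nCvΔT = 0.254×12.5×(381−519) = -437 J.
Q = 0 for an adiabatic process, so W = −ΔU = 437 J.

437 J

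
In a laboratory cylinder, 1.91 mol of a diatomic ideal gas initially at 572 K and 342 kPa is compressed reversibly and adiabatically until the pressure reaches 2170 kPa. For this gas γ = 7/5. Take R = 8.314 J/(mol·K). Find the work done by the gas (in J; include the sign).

-15800 J

V₁ = nRT₁/P₁ = 1.91×8.314×572/342 = 26.6 L.
Adiabatic: T₂/T₁ = (P₂/P₁)^((γ−1)/γ) ⇒ T₂ = 572×(6.35)^0.286 = 970 K; V₂ = 7.10 L.
ΔU = nCvΔT = 1.91×20.8×(970−572) = 15800 J.
Q = 0 for an adiabatic process, so W = −ΔU = -15800 J.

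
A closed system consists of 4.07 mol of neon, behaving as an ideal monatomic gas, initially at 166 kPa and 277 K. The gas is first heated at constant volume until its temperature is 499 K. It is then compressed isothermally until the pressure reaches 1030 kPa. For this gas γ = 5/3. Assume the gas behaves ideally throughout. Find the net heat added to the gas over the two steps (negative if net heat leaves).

-9610 J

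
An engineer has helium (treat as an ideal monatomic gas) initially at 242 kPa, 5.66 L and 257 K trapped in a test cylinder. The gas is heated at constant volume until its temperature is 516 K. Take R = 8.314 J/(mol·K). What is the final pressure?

Isochoric: V stays 5.66 L; P/T = const ⇒ T₂ = 516 K, P₂ = 486 kPa.

486 kPa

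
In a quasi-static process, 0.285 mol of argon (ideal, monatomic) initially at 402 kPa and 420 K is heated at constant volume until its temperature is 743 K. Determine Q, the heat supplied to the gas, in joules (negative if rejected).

V₁ = nRT₁/P₁ = 0.285×8.314×420/402 = 2.48 L.
Isochoric: V stays 2.48 L; P/T = const ⇒ T₂ = 743 K, P₂ = 711 kPa.
W = 0 (no volume change).
ΔU = nCvΔT = 0.285×12.5×(743−420) = 1150 J.
Q = ΔU = 1150 J.

1150 J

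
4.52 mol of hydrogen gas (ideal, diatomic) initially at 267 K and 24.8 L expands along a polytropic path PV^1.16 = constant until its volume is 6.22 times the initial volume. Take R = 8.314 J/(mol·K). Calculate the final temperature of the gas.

P₁ = nRT₁/V₁ = 4.52×8.314×267/24.8 = 405 kPa.
Polytropic n=1.16: T₂ = T₁(V₁/V₂)^(n−1) = 267×(0.161)^0.16 = 199 K; P₂ = P₁(V₁/V₂)^n = 48.6 kPa.

199 K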